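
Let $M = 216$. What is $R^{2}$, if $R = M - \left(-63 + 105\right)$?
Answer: $30276$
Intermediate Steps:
$R = 174$ ($R = 216 - \left(-63 + 105\right) = 216 - 42 = 174$)
$R^{2} = 174^{2} = 30276$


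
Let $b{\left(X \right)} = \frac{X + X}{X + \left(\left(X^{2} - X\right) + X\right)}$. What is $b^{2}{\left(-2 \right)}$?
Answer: $4$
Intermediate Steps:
$b{\left(X \right)} = \frac{2 X}{X + X^{2}}$
$b^{2}{\left(-2 \right)} = \left(\frac{2}{1 - 2}\right)^{2} = \left(\frac{2}{-1}\right)^{2} = \left(2 \left(-1\right)\right)^{2} = \left(-2\right)^{2} = 4$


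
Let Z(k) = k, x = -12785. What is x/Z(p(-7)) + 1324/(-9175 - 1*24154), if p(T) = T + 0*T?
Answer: 426101997/233303 ≈ 1826.4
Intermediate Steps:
p(T) = T (p(T) = T + 0 = T)
x/Z(p(-7)) + 1324/(-9175 - 1*24154) = -12785/(-7) + 1324/(-9175 - 1*24154) = -12785*(-⅐) + 1324/(-9175 - 24154) = 12785/7 + 1324/(-33329) = 12785/7 + 1324*(-1/33329) = 12785/7 - 1324/33329 = 426101997/233303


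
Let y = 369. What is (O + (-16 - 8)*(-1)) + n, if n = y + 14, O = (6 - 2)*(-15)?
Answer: 347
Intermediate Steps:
O = -60 (O = 4*(-15) = -60)
n = 383 (n = 369 + 14 = 383)
(O + (-16 - 8)*(-1)) + n = (-60 + (-16 - 8)*(-1)) + 383 = (-60 - 24*(-1)) + 383 = (-60 + 24) + 383 = -36 + 383 = 347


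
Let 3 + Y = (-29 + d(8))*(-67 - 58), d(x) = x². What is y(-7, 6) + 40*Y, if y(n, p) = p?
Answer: -175114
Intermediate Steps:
Y = -4378 (Y = -3 + (-29 + 8²)*(-67 - 58) = -3 + (-29 + 64)*(-125) = -3 + 35*(-125) = -3 - 4375 = -4378)
y(-7, 6) + 40*Y = 6 + 40*(-4378) = 6 - 175120 = -175114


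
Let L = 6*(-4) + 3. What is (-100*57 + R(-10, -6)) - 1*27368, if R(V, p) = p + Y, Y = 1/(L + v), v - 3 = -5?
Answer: -760703/23 ≈ -33074.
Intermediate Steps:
L = -21 (L = -24 + 3 = -21)
v = -2 (v = 3 - 5 = -2)
Y = -1/23 (Y = 1/(-21 - 2) = 1/(-23) = -1/23 ≈ -0.043478)
R(V, p) = -1/23 + p (R(V, p) = p - 1/23 = -1/23 + p)
(-100*57 + R(-10, -6)) - 1*27368 = (-100*57 + (-1/23 - 6)) - 1*27368 = (-5700 - 139/23) - 27368 = -131239/23 - 27368 = -760703/23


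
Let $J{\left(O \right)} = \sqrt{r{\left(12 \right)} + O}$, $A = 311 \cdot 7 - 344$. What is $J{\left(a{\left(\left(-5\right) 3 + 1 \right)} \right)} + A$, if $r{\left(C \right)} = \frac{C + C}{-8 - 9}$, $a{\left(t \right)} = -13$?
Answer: $1833 + \frac{7 i \sqrt{85}}{17} \approx 1833.0 + 3.7963 i$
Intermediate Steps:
$A = 1833$ ($A = 2177 - 344 = 1833$)
$r{\left(C \right)} = - \frac{2 C}{17}$ ($r{\left(C \right)} = \frac{2 C}{-17} = 2 C \left(- \frac{1}{17}\right) = - \frac{2 C}{17}$)
$J{\left(O \right)} = \sqrt{- \frac{24}{17} + O}$ ($J{\left(O \right)} = \sqrt{\left(- \frac{2}{17}\right) 12 + O} = \sqrt{- \frac{24}{17} + O}$)
$J{\left(a{\left(\left(-5\right) 3 + 1 \right)} \right)} + A = \frac{\sqrt{-408 + 289 \left(-13\right)}}{17} + 1833 = \frac{\sqrt{-408 - 3757}}{17} + 1833 = \frac{\sqrt{-4165}}{17} + 1833 = \frac{7 i \sqrt{85}}{17} + 1833 = 1833 + \frac{7 i \sqrt{85}}{17}$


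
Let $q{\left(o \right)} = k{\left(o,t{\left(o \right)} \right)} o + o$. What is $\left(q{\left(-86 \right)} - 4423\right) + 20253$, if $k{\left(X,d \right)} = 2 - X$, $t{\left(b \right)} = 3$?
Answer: $8176$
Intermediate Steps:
$q{\left(o \right)} = o + o \left(2 - o\right)$ ($q{\left(o \right)} = \left(2 - o\right) o + o = o \left(2 - o\right) + o = o + o \left(2 - o\right)$)
$\left(q{\left(-86 \right)} - 4423\right) + 20253 = \left(- 86 \left(3 - -86\right) - 4423\right) + 20253 = \left(- 86 \left(3 + 86\right) - 4423\right) + 20253 = \left(\left(-86\right) 89 - 4423\right) + 20253 = \left(-7654 - 4423\right) + 20253 = -12077 + 20253 = 8176$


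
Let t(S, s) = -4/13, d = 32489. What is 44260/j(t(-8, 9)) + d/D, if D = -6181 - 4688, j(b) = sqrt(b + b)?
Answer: -32489/10869 - 11065*I*sqrt(26) ≈ -2.9891 - 56421.0*I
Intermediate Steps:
t(S, s) = -4/13 (t(S, s) = -4*1/13 = -4/13)
j(b) = sqrt(2)*sqrt(b) (j(b) = sqrt(2*b) = sqrt(2)*sqrt(b))
D = -10869
44260/j(t(-8, 9)) + d/D = 44260/((sqrt(2)*sqrt(-4/13))) + 32489/(-10869) = 44260/((sqrt(2)*(2*I*sqrt(13)/13))) + 32489*(-1/10869) = 44260/((2*I*sqrt(26)/13)) - 32489/10869 = 44260*(-I*sqrt(26)/4) - 32489/10869 = -11065*I*sqrt(26) - 32489/10869 = -32489/10869 - 11065*I*sqrt(26)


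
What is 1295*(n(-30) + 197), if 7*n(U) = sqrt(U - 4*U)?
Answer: 255115 + 555*sqrt(10) ≈ 2.5687e+5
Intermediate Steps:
n(U) = sqrt(3)*sqrt(-U)/7 (n(U) = sqrt(U - 4*U)/7 = sqrt(-3*U)/7 = (sqrt(3)*sqrt(-U))/7 = sqrt(3)*sqrt(-U)/7)
1295*(n(-30) + 197) = 1295*(sqrt(3)*sqrt(-1*(-30))/7 + 197) = 1295*(sqrt(3)*sqrt(30)/7 + 197) = 1295*(3*sqrt(10)/7 + 197) = 1295*(197 + 3*sqrt(10)/7) = 255115 + 555*sqrt(10)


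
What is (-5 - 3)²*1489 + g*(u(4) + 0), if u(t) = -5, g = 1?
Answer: 95291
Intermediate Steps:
(-5 - 3)²*1489 + g*(u(4) + 0) = (-5 - 3)²*1489 + 1*(-5 + 0) = (-8)²*1489 + 1*(-5) = 64*1489 - 5 = 95296 - 5 = 95291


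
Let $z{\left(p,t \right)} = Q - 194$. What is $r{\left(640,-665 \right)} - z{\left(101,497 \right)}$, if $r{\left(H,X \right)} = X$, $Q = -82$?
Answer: $-389$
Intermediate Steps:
$z{\left(p,t \right)} = -276$ ($z{\left(p,t \right)} = -82 - 194 = -276$)
$r{\left(640,-665 \right)} - z{\left(101,497 \right)} = -665 - -276 = -665 + 276 = -389$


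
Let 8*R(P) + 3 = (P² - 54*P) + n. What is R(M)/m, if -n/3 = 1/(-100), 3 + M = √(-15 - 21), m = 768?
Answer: 4401/204800 - 15*I/256 ≈ 0.021489 - 0.058594*I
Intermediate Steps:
M = -3 + 6*I (M = -3 + √(-15 - 21) = -3 + √(-36) = -3 + 6*I ≈ -3.0 + 6.0*I)
n = 3/100 (n = -3/(-100) = -3*(-1/100) = 3/100 ≈ 0.030000)
R(P) = -297/800 - 27*P/4 + P²/8 (R(P) = -3/8 + ((P² - 54*P) + 3/100)/8 = -3/8 + (3/100 + P² - 54*P)/8 = -3/8 + (3/800 - 27*P/4 + P²/8) = -297/800 - 27*P/4 + P²/8)
R(M)/m = (-297/800 - 27*(-3 + 6*I)/4 + (-3 + 6*I)²/8)/768 = (-297/800 + (81/4 - 81*I/2) + (-3 + 6*I)²/8)*(1/768) = (15903/800 - 81*I/2 + (-3 + 6*I)²/8)*(1/768) = 5301/204800 - 27*I/512 + (-3 + 6*I)²/6144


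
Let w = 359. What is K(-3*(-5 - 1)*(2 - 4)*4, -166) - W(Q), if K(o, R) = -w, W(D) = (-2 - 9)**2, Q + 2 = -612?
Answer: -480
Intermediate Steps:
Q = -614 (Q = -2 - 612 = -614)
W(D) = 121 (W(D) = (-11)**2 = 121)
K(o, R) = -359 (K(o, R) = -1*359 = -359)
K(-3*(-5 - 1)*(2 - 4)*4, -166) - W(Q) = -359 - 1*121 = -359 - 121 = -480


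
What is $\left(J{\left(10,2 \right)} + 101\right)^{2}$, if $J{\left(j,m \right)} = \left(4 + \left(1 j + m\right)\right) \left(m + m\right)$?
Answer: $27225$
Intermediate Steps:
$J{\left(j,m \right)} = 2 m \left(4 + j + m\right)$ ($J{\left(j,m \right)} = \left(4 + \left(j + m\right)\right) 2 m = \left(4 + j + m\right) 2 m = 2 m \left(4 + j + m\right)$)
$\left(J{\left(10,2 \right)} + 101\right)^{2} = \left(2 \cdot 2 \left(4 + 10 + 2\right) + 101\right)^{2} = \left(2 \cdot 2 \cdot 16 + 101\right)^{2} = \left(64 + 101\right)^{2} = 165^{2} = 27225$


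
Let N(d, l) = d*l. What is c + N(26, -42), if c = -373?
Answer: -1465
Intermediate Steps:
c + N(26, -42) = -373 + 26*(-42) = -373 - 1092 = -1465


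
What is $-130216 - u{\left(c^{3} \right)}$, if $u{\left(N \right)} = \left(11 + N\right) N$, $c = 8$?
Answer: $-397992$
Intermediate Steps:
$u{\left(N \right)} = N \left(11 + N\right)$
$-130216 - u{\left(c^{3} \right)} = -130216 - 8^{3} \left(11 + 8^{3}\right) = -130216 - 512 \left(11 + 512\right) = -130216 - 512 \cdot 523 = -130216 - 267776 = -397992$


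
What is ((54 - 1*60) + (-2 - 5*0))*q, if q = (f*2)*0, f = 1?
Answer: 0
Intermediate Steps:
q = 0 (q = (1*2)*0 = 2*0 = 0)
((54 - 1*60) + (-2 - 5*0))*q = ((54 - 1*60) + (-2 - 5*0))*0 = ((54 - 60) + (-2 + 0))*0 = (-6 - 2)*0 = -8*0 = 0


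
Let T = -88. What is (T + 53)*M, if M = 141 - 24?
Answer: -4095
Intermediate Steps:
M = 117
(T + 53)*M = (-88 + 53)*117 = -35*117 = -4095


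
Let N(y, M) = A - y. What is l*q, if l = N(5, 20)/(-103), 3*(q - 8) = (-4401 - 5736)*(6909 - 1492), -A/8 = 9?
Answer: -1409410695/103 ≈ -1.3684e+7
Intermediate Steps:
A = -72 (A = -8*9 = -72)
N(y, M) = -72 - y
q = -18304035 (q = 8 + ((-4401 - 5736)*(6909 - 1492))/3 = 8 + (-10137*5417)/3 = 8 + (1/3)*(-54912129) = 8 - 18304043 = -18304035)
l = 77/103 (l = (-72 - 1*5)/(-103) = (-72 - 5)*(-1/103) = -77*(-1/103) = 77/103 ≈ 0.74757)
l*q = (77/103)*(-18304035) = -1409410695/103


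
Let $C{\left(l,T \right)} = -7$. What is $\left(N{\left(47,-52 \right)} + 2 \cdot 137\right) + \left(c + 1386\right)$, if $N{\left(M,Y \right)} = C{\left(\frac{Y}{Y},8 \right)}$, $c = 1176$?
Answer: $2829$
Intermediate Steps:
$N{\left(M,Y \right)} = -7$
$\left(N{\left(47,-52 \right)} + 2 \cdot 137\right) + \left(c + 1386\right) = \left(-7 + 2 \cdot 137\right) + \left(1176 + 1386\right) = \left(-7 + 274\right) + 2562 = 267 + 2562 = 2829$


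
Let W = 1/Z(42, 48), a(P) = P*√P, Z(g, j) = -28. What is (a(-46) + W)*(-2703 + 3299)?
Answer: -149/7 - 27416*I*√46 ≈ -21.286 - 1.8594e+5*I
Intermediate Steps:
a(P) = P^(3/2)
W = -1/28 (W = 1/(-28) = -1/28 ≈ -0.035714)
(a(-46) + W)*(-2703 + 3299) = ((-46)^(3/2) - 1/28)*(-2703 + 3299) = (-46*I*√46 - 1/28)*596 = (-1/28 - 46*I*√46)*596 = -149/7 - 27416*I*√46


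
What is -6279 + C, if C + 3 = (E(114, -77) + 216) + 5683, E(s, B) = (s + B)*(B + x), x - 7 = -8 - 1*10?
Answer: -3639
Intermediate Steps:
x = -11 (x = 7 + (-8 - 1*10) = 7 + (-8 - 10) = 7 - 18 = -11)
E(s, B) = (-11 + B)*(B + s) (E(s, B) = (s + B)*(B - 11) = (B + s)*(-11 + B) = (-11 + B)*(B + s))
C = 2640 (C = -3 + ((((-77)² - 11*(-77) - 11*114 - 77*114) + 216) + 5683) = -3 + (((5929 + 847 - 1254 - 8778) + 216) + 5683) = -3 + ((-3256 + 216) + 5683) = -3 + (-3040 + 5683) = -3 + 2643 = 2640)
-6279 + C = -6279 + 2640 = -3639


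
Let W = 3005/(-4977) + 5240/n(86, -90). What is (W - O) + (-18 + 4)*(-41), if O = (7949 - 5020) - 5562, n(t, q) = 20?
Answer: 17262208/4977 ≈ 3468.4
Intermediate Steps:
W = 1300969/4977 (W = 3005/(-4977) + 5240/20 = 3005*(-1/4977) + 5240*(1/20) = -3005/4977 + 262 = 1300969/4977 ≈ 261.40)
O = -2633 (O = 2929 - 5562 = -2633)
(W - O) + (-18 + 4)*(-41) = (1300969/4977 - 1*(-2633)) + (-18 + 4)*(-41) = (1300969/4977 + 2633) - 14*(-41) = 14405410/4977 + 574 = 17262208/4977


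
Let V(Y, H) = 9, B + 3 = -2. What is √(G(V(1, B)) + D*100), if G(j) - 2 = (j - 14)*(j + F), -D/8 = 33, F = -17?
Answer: I*√26358 ≈ 162.35*I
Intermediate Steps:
B = -5 (B = -3 - 2 = -5)
D = -264 (D = -8*33 = -264)
G(j) = 2 + (-17 + j)*(-14 + j) (G(j) = 2 + (j - 14)*(j - 17) = 2 + (-14 + j)*(-17 + j) = 2 + (-17 + j)*(-14 + j))
√(G(V(1, B)) + D*100) = √((240 + 9² - 31*9) - 264*100) = √((240 + 81 - 279) - 26400) = √(42 - 26400) = √(-26358) = I*√26358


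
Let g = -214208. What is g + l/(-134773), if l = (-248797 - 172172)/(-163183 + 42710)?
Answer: -3477989826613801/16236507629 ≈ -2.1421e+5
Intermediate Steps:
l = 420969/120473 (l = -420969/(-120473) = -420969*(-1/120473) = 420969/120473 ≈ 3.4943)
g + l/(-134773) = -214208 + (420969/120473)/(-134773) = -214208 + (420969/120473)*(-1/134773) = -214208 - 420969/16236507629 = -3477989826613801/16236507629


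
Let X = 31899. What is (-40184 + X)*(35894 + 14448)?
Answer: -417083470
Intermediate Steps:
(-40184 + X)*(35894 + 14448) = (-40184 + 31899)*(35894 + 14448) = -8285*50342 = -417083470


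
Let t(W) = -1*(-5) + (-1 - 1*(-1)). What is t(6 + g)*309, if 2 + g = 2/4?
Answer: 1545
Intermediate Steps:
g = -3/2 (g = -2 + 2/4 = -2 + 2*(¼) = -2 + ½ = -3/2 ≈ -1.5000)
t(W) = 5 (t(W) = 5 + (-1 + 1) = 5 + 0 = 5)
t(6 + g)*309 = 5*309 = 1545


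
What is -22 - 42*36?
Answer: -1534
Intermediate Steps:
-22 - 42*36 = -22 - 1512 = -1534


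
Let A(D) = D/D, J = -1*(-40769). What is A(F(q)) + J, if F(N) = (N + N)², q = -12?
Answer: 40770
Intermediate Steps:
J = 40769
F(N) = 4*N² (F(N) = (2*N)² = 4*N²)
A(D) = 1
A(F(q)) + J = 1 + 40769 = 40770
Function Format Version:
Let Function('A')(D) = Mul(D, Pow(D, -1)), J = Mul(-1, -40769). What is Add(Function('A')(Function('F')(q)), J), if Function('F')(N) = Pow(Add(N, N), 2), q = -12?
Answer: 40770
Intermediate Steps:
J = 40769
Function('F')(N) = Mul(4, Pow(N, 2)) (Function('F')(N) = Pow(Mul(2, N), 2) = Mul(4, Pow(N, 2)))
Function('A')(D) = 1
Add(Function('A')(Function('F')(q)), J) = Add(1, 40769) = 40770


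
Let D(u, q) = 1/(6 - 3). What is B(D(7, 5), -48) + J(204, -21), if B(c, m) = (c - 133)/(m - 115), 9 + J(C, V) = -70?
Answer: -38233/489 ≈ -78.186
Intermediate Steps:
J(C, V) = -79 (J(C, V) = -9 - 70 = -79)
D(u, q) = ⅓ (D(u, q) = 1/3 = ⅓)
B(c, m) = (-133 + c)/(-115 + m)
B(D(7, 5), -48) + J(204, -21) = (-133 + ⅓)/(-115 - 48) - 79 = -398/3/(-163) - 79 = -1/163*(-398/3) - 79 = 398/489 - 79 = -38233/489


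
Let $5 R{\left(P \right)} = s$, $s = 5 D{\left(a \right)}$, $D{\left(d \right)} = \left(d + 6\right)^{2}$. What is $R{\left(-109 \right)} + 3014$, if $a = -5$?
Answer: $3015$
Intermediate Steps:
$D{\left(d \right)} = \left(6 + d\right)^{2}$
$s = 5$ ($s = 5 \left(6 - 5\right)^{2} = 5 \cdot 1^{2} = 5 \cdot 1 = 5$)
$R{\left(P \right)} = 1$ ($R{\left(P \right)} = \frac{1}{5} \cdot 5 = 1$)
$R{\left(-109 \right)} + 3014 = 1 + 3014 = 3015$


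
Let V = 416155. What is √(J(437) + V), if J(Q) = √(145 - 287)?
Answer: √(416155 + I*√142) ≈ 645.1 + 0.009*I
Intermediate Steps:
J(Q) = I*√142 (J(Q) = √(-142) = I*√142)
√(J(437) + V) = √(I*√142 + 416155) = √(416155 + I*√142)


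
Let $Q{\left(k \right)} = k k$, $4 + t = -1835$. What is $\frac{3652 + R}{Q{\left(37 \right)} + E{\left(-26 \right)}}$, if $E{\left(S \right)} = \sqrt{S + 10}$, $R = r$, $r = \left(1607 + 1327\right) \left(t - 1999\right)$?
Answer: $- \frac{15410887760}{1874177} + \frac{45028160 i}{1874177} \approx -8222.8 + 24.026 i$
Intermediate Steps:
$t = -1839$ ($t = -4 - 1835 = -1839$)
$Q{\left(k \right)} = k^{2}$
$r = -11260692$ ($r = \left(1607 + 1327\right) \left(-1839 - 1999\right) = 2934 \left(-3838\right) = -11260692$)
$R = -11260692$
$E{\left(S \right)} = \sqrt{10 + S}$
$\frac{3652 + R}{Q{\left(37 \right)} + E{\left(-26 \right)}} = \frac{3652 - 11260692}{37^{2} + \sqrt{10 - 26}} = - \frac{11257040}{1369 + \sqrt{-16}} = - \frac{11257040}{1369 + 4 i} = - 11257040 \frac{1369 - 4 i}{1874177} = - \frac{11257040 \left(1369 - 4 i\right)}{1874177}$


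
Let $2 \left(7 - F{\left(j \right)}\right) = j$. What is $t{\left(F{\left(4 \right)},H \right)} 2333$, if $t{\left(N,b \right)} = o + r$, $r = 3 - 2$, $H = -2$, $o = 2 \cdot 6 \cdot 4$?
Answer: $114317$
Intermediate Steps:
$o = 48$ ($o = 12 \cdot 4 = 48$)
$F{\left(j \right)} = 7 - \frac{j}{2}$
$r = 1$
$t{\left(N,b \right)} = 49$ ($t{\left(N,b \right)} = 48 + 1 = 49$)
$t{\left(F{\left(4 \right)},H \right)} 2333 = 49 \cdot 2333 = 114317$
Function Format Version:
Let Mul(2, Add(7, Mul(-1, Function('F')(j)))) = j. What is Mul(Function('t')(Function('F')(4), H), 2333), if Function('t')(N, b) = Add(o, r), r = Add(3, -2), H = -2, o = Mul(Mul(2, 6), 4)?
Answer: 114317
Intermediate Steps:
o = 48 (o = Mul(12, 4) = 48)
Function('F')(j) = Add(7, Mul(Rational(-1, 2), j))
r = 1
Function('t')(N, b) = 49 (Function('t')(N, b) = Add(48, 1) = 49)
Mul(Function('t')(Function('F')(4), H), 2333) = Mul(49, 2333) = 114317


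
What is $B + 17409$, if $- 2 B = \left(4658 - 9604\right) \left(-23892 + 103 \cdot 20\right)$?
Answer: $-53973127$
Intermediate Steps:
$B = -53990536$ ($B = - \frac{\left(4658 - 9604\right) \left(-23892 + 103 \cdot 20\right)}{2} = - \frac{\left(-4946\right) \left(-23892 + 2060\right)}{2} = - \frac{\left(-4946\right) \left(-21832\right)}{2} = \left(- \frac{1}{2}\right) 107981072 = -53990536$)
$B + 17409 = -53990536 + 17409 = -53973127$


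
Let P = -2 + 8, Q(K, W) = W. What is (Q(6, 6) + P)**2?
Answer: 144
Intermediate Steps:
P = 6
(Q(6, 6) + P)**2 = (6 + 6)**2 = 12**2 = 144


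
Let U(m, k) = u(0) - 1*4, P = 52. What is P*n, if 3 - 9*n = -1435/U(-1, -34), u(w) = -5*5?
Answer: -70096/261 ≈ -268.57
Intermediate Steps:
u(w) = -25
U(m, k) = -29 (U(m, k) = -25 - 1*4 = -25 - 4 = -29)
n = -1348/261 (n = ⅓ - (-1435)/(9*(-29)) = ⅓ - (-1435)*(-1)/(9*29) = ⅓ - ⅑*1435/29 = ⅓ - 1435/261 = -1348/261 ≈ -5.1647)
P*n = 52*(-1348/261) = -70096/261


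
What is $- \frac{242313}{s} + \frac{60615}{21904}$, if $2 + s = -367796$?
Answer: $\frac{13800849861}{4028123696} \approx 3.4261$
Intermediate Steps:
$s = -367798$ ($s = -2 - 367796 = -367798$)
$- \frac{242313}{s} + \frac{60615}{21904} = - \frac{242313}{-367798} + \frac{60615}{21904} = \left(-242313\right) \left(- \frac{1}{367798}\right) + 60615 \cdot \frac{1}{21904} = \frac{242313}{367798} + \frac{60615}{21904} = \frac{13800849861}{4028123696}$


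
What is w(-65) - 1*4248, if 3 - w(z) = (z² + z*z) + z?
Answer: -12630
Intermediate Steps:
w(z) = 3 - z - 2*z² (w(z) = 3 - ((z² + z*z) + z) = 3 - ((z² + z²) + z) = 3 - (2*z² + z) = 3 - (z + 2*z²) = 3 + (-z - 2*z²) = 3 - z - 2*z²)
w(-65) - 1*4248 = (3 - 1*(-65) - 2*(-65)²) - 1*4248 = (3 + 65 - 2*4225) - 4248 = (3 + 65 - 8450) - 4248 = -8382 - 4248 = -12630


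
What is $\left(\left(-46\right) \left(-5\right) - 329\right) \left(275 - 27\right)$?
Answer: $-24552$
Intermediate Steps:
$\left(\left(-46\right) \left(-5\right) - 329\right) \left(275 - 27\right) = \left(230 - 329\right) 248 = \left(-99\right) 248 = -24552$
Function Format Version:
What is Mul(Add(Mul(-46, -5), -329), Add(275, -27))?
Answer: -24552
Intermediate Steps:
Mul(Add(Mul(-46, -5), -329), Add(275, -27)) = Mul(Add(230, -329), 248) = Mul(-99, 248) = -24552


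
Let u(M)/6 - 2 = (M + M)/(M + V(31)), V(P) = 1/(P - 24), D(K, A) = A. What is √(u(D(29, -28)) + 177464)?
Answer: 2*√187471765/65 ≈ 421.29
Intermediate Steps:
V(P) = 1/(-24 + P)
u(M) = 12 + 12*M/(⅐ + M) (u(M) = 12 + 6*((M + M)/(M + 1/(-24 + 31))) = 12 + 6*((2*M)/(M + 1/7)) = 12 + 6*((2*M)/(M + ⅐)) = 12 + 6*((2*M)/(⅐ + M)) = 12 + 6*(2*M/(⅐ + M)) = 12 + 12*M/(⅐ + M))
√(u(D(29, -28)) + 177464) = √(12*(1 + 14*(-28))/(1 + 7*(-28)) + 177464) = √(12*(1 - 392)/(1 - 196) + 177464) = √(12*(-391)/(-195) + 177464) = √(12*(-1/195)*(-391) + 177464) = √(1564/65 + 177464) = √(11536724/65) = 2*√187471765/65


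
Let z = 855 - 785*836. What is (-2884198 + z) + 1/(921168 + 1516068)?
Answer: -8626847857307/2437236 ≈ -3.5396e+6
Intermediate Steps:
z = -655405 (z = 855 - 656260 = -655405)
(-2884198 + z) + 1/(921168 + 1516068) = (-2884198 - 655405) + 1/(921168 + 1516068) = -3539603 + 1/2437236 = -8626847857307/2437236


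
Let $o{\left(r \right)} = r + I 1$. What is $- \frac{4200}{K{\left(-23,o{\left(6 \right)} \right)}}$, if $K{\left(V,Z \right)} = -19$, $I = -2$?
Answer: $\frac{4200}{19} \approx 221.05$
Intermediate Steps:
$o{\left(r \right)} = -2 + r$ ($o{\left(r \right)} = r - 2 = -2 + r$)
$- \frac{4200}{K{\left(-23,o{\left(6 \right)} \right)}} = - \frac{4200}{-19} = \left(-4200\right) \left(- \frac{1}{19}\right) = \frac{4200}{19}$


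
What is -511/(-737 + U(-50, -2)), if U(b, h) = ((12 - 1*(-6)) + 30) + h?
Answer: 511/691 ≈ 0.73951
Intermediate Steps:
U(b, h) = 48 + h (U(b, h) = ((12 + 6) + 30) + h = (18 + 30) + h = 48 + h)
-511/(-737 + U(-50, -2)) = -511/(-737 + (48 - 2)) = -511/(-737 + 46) = -511/(-691) = -511*(-1/691) = 511/691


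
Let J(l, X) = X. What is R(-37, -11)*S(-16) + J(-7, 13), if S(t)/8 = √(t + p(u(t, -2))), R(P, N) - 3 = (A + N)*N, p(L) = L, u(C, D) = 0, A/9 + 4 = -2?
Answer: 13 + 22976*I ≈ 13.0 + 22976.0*I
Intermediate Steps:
A = -54 (A = -36 + 9*(-2) = -36 - 18 = -54)
R(P, N) = 3 + N*(-54 + N) (R(P, N) = 3 + (-54 + N)*N = 3 + N*(-54 + N))
S(t) = 8*√t (S(t) = 8*√(t + 0) = 8*√t)
R(-37, -11)*S(-16) + J(-7, 13) = (3 + (-11)² - 54*(-11))*(8*√(-16)) + 13 = (3 + 121 + 594)*(8*(4*I)) + 13 = 718*(32*I) + 13 = 22976*I + 13 = 13 + 22976*I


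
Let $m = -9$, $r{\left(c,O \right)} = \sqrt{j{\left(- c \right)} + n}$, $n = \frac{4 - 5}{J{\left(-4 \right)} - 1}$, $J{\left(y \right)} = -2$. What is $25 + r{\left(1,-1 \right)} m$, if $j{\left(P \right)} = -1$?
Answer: $25 - 3 i \sqrt{6} \approx 25.0 - 7.3485 i$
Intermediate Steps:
$n = \frac{1}{3}$ ($n = \frac{4 - 5}{-2 - 1} = - \frac{1}{-3} = \left(-1\right) \left(- \frac{1}{3}\right) = \frac{1}{3} \approx 0.33333$)
$r{\left(c,O \right)} = \frac{i \sqrt{6}}{3}$ ($r{\left(c,O \right)} = \sqrt{-1 + \frac{1}{3}} = \sqrt{- \frac{2}{3}} = \frac{i \sqrt{6}}{3}$)
$25 + r{\left(1,-1 \right)} m = 25 + \frac{i \sqrt{6}}{3} \left(-9\right) = 25 - 3 i \sqrt{6}$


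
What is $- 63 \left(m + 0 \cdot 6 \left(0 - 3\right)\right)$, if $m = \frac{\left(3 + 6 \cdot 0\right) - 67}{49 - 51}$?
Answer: $-2016$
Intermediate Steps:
$m = 32$ ($m = \frac{\left(3 + 0\right) - 67}{-2} = \left(3 - 67\right) \left(- \frac{1}{2}\right) = \left(-64\right) \left(- \frac{1}{2}\right) = 32$)
$- 63 \left(m + 0 \cdot 6 \left(0 - 3\right)\right) = - 63 \left(32 + 0 \cdot 6 \left(0 - 3\right)\right) = - 63 \left(32 + 0 \left(-3\right)\right) = - 63 \left(32 + 0\right) = \left(-63\right) 32 = -2016$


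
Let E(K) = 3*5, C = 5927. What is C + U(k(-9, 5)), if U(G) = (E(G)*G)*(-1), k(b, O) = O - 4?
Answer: 5912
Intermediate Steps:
E(K) = 15
k(b, O) = -4 + O
U(G) = -15*G (U(G) = (15*G)*(-1) = -15*G)
C + U(k(-9, 5)) = 5927 - 15*(-4 + 5) = 5927 - 15*1 = 5927 - 15 = 5912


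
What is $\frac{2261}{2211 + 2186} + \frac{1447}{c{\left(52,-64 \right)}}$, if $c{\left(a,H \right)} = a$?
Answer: $\frac{6480031}{228644} \approx 28.341$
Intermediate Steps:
$\frac{2261}{2211 + 2186} + \frac{1447}{c{\left(52,-64 \right)}} = \frac{2261}{2211 + 2186} + \frac{1447}{52} = \frac{2261}{4397} + 1447 \cdot \frac{1}{52} = 2261 \cdot \frac{1}{4397} + \frac{1447}{52} = \frac{2261}{4397} + \frac{1447}{52} = \frac{6480031}{228644}$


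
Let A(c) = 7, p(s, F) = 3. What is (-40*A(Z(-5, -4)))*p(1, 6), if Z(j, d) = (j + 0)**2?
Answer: -840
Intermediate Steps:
Z(j, d) = j**2
(-40*A(Z(-5, -4)))*p(1, 6) = -40*7*3 = -280*3 = -840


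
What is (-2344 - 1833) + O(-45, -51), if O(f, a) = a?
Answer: -4228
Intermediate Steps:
(-2344 - 1833) + O(-45, -51) = (-2344 - 1833) - 51 = -4177 - 51 = -4228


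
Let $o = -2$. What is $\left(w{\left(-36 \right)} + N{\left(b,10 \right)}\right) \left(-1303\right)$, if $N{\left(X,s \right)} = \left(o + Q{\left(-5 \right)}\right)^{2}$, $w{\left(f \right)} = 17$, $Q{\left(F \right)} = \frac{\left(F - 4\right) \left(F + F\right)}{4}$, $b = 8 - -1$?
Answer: $- \frac{2278947}{4} \approx -5.6974 \cdot 10^{5}$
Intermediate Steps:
$b = 9$ ($b = 8 + 1 = 9$)
$Q{\left(F \right)} = \frac{F \left(-4 + F\right)}{2}$ ($Q{\left(F \right)} = \left(-4 + F\right) 2 F \frac{1}{4} = 2 F \left(-4 + F\right) \frac{1}{4} = \frac{F \left(-4 + F\right)}{2}$)
$N{\left(X,s \right)} = \frac{1681}{4}$ ($N{\left(X,s \right)} = \left(-2 + \frac{1}{2} \left(-5\right) \left(-4 - 5\right)\right)^{2} = \left(-2 + \frac{1}{2} \left(-5\right) \left(-9\right)\right)^{2} = \left(-2 + \frac{45}{2}\right)^{2} = \left(\frac{41}{2}\right)^{2} = \frac{1681}{4}$)
$\left(w{\left(-36 \right)} + N{\left(b,10 \right)}\right) \left(-1303\right) = \left(17 + \frac{1681}{4}\right) \left(-1303\right) = \frac{1749}{4} \left(-1303\right) = - \frac{2278947}{4}$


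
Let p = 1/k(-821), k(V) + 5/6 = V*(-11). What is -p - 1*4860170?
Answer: -263328870776/54181 ≈ -4.8602e+6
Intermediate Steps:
k(V) = -⅚ - 11*V (k(V) = -⅚ + V*(-11) = -⅚ - 11*V)
p = 6/54181 (p = 1/(-⅚ - 11*(-821)) = 1/(-⅚ + 9031) = 1/(54181/6) = 6/54181 ≈ 0.00011074)
-p - 1*4860170 = -1*6/54181 - 1*4860170 = -6/54181 - 4860170 = -263328870776/54181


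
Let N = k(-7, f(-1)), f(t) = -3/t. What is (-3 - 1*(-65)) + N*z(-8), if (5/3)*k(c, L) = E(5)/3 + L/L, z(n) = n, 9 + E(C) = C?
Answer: 318/5 ≈ 63.600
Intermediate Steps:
E(C) = -9 + C
k(c, L) = -⅕ (k(c, L) = 3*((-9 + 5)/3 + L/L)/5 = 3*(-4*⅓ + 1)/5 = 3*(-4/3 + 1)/5 = (⅗)*(-⅓) = -⅕)
N = -⅕ ≈ -0.20000
(-3 - 1*(-65)) + N*z(-8) = (-3 - 1*(-65)) - ⅕*(-8) = (-3 + 65) + 8/5 = 62 + 8/5 = 318/5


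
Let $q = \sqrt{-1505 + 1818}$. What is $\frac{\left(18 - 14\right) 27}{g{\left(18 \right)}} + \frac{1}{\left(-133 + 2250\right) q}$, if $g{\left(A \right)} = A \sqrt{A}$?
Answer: $\sqrt{2} + \frac{\sqrt{313}}{662621} \approx 1.4142$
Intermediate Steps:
$q = \sqrt{313} \approx 17.692$
$g{\left(A \right)} = A^{\frac{3}{2}}$
$\frac{\left(18 - 14\right) 27}{g{\left(18 \right)}} + \frac{1}{\left(-133 + 2250\right) q} = \frac{\left(18 - 14\right) 27}{18^{\frac{3}{2}}} + \frac{1}{\left(-133 + 2250\right) \sqrt{313}} = \frac{4 \cdot 27}{54 \sqrt{2}} + \frac{\frac{1}{313} \sqrt{313}}{2117} = 108 \frac{\sqrt{2}}{108} + \frac{\frac{1}{313} \sqrt{313}}{2117} = \sqrt{2} + \frac{\sqrt{313}}{662621}$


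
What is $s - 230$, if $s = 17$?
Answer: $-213$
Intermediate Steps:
$s - 230 = 17 - 230 = -213$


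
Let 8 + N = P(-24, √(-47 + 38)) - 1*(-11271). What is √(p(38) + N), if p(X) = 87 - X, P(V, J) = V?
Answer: 2*√2822 ≈ 106.24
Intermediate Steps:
N = 11239 (N = -8 + (-24 - 1*(-11271)) = -8 + (-24 + 11271) = -8 + 11247 = 11239)
√(p(38) + N) = √((87 - 1*38) + 11239) = √((87 - 38) + 11239) = √(49 + 11239) = √11288 = 2*√2822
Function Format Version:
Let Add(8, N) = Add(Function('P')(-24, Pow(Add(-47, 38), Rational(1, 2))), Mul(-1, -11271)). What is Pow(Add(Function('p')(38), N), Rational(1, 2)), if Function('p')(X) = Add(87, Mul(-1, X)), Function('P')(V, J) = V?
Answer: Mul(2, Pow(2822, Rational(1, 2))) ≈ 106.24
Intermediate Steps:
N = 11239 (N = Add(-8, Add(-24, Mul(-1, -11271))) = Add(-8, Add(-24, 11271)) = Add(-8, 11247) = 11239)
Pow(Add(Function('p')(38), N), Rational(1, 2)) = Pow(Add(Add(87, Mul(-1, 38)), 11239), Rational(1, 2)) = Pow(Add(Add(87, -38), 11239), Rational(1, 2)) = Pow(Add(49, 11239), Rational(1, 2)) = Pow(11288, Rational(1, 2)) = Mul(2, Pow(2822, Rational(1, 2)))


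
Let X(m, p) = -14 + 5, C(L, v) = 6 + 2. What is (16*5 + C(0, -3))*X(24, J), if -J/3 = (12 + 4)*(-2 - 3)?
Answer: -792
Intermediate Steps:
C(L, v) = 8
J = 240 (J = -3*(12 + 4)*(-2 - 3) = -48*(-5) = -3*(-80) = 240)
X(m, p) = -9
(16*5 + C(0, -3))*X(24, J) = (16*5 + 8)*(-9) = (80 + 8)*(-9) = 88*(-9) = -792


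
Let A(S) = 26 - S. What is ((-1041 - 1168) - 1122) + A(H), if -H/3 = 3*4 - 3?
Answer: -3278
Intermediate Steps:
H = -27 (H = -3*(3*4 - 3) = -3*(12 - 3) = -3*9 = -27)
((-1041 - 1168) - 1122) + A(H) = ((-1041 - 1168) - 1122) + (26 - 1*(-27)) = (-2209 - 1122) + (26 + 27) = -3331 + 53 = -3278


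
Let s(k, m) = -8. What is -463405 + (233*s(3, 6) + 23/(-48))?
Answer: -22332935/48 ≈ -4.6527e+5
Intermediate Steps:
-463405 + (233*s(3, 6) + 23/(-48)) = -463405 + (233*(-8) + 23/(-48)) = -463405 + (-1864 + 23*(-1/48)) = -463405 + (-1864 - 23/48) = -463405 - 89495/48 = -22332935/48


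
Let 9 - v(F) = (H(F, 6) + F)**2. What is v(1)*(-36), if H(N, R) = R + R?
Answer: 5760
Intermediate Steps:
H(N, R) = 2*R
v(F) = 9 - (12 + F)**2 (v(F) = 9 - (2*6 + F)**2 = 9 - (12 + F)**2)
v(1)*(-36) = (9 - (12 + 1)**2)*(-36) = (9 - 1*13**2)*(-36) = (9 - 1*169)*(-36) = (9 - 169)*(-36) = -160*(-36) = 5760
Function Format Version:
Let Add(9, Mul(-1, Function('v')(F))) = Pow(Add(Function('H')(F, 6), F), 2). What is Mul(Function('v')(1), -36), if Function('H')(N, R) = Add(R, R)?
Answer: 5760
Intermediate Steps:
Function('H')(N, R) = Mul(2, R)
Function('v')(F) = Add(9, Mul(-1, Pow(Add(12, F), 2))) (Function('v')(F) = Add(9, Mul(-1, Pow(Add(Mul(2, 6), F), 2))) = Add(9, Mul(-1, Pow(Add(12, F), 2))))
Mul(Function('v')(1), -36) = Mul(Add(9, Mul(-1, Pow(Add(12, 1), 2))), -36) = Mul(Add(9, Mul(-1, Pow(13, 2))), -36) = Mul(Add(9, Mul(-1, 169)), -36) = Mul(Add(9, -169), -36) = Mul(-160, -36) = 5760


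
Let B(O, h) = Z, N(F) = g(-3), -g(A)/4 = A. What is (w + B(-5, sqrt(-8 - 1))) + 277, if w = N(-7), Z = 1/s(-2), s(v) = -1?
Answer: 288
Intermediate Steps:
g(A) = -4*A
N(F) = 12 (N(F) = -4*(-3) = 12)
Z = -1 (Z = 1/(-1) = -1)
B(O, h) = -1
w = 12
(w + B(-5, sqrt(-8 - 1))) + 277 = (12 - 1) + 277 = 11 + 277 = 288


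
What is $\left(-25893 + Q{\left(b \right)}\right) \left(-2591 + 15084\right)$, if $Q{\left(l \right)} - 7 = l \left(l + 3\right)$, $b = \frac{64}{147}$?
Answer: $- \frac{6987812807222}{21609} \approx -3.2338 \cdot 10^{8}$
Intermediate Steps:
$b = \frac{64}{147}$ ($b = 64 \cdot \frac{1}{147} = \frac{64}{147} \approx 0.43537$)
$Q{\left(l \right)} = 7 + l \left(3 + l\right)$ ($Q{\left(l \right)} = 7 + l \left(l + 3\right) = 7 + l \left(3 + l\right)$)
$\left(-25893 + Q{\left(b \right)}\right) \left(-2591 + 15084\right) = \left(-25893 + \left(7 + \left(\frac{64}{147}\right)^{2} + 3 \cdot \frac{64}{147}\right)\right) \left(-2591 + 15084\right) = \left(-25893 + \left(7 + \frac{4096}{21609} + \frac{64}{49}\right)\right) 12493 = \left(-25893 + \frac{183583}{21609}\right) 12493 = \left(- \frac{559338254}{21609}\right) 12493 = - \frac{6987812807222}{21609}$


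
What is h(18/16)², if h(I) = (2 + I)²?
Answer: 390625/4096 ≈ 95.367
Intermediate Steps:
h(18/16)² = ((2 + 18/16)²)² = ((2 + 18*(1/16))²)² = ((2 + 9/8)²)² = ((25/8)²)² = (625/64)² = 390625/4096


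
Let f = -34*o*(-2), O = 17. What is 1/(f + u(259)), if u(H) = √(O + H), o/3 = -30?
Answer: -510/3121177 - √69/18727062 ≈ -0.00016384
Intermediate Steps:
o = -90 (o = 3*(-30) = -90)
u(H) = √(17 + H)
f = -6120 (f = -34*(-90)*(-2) = 3060*(-2) = -6120)
1/(f + u(259)) = 1/(-6120 + √(17 + 259)) = 1/(-6120 + √276) = 1/(-6120 + 2*√69)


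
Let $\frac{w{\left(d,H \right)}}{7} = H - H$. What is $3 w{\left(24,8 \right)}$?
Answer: $0$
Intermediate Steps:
$w{\left(d,H \right)} = 0$ ($w{\left(d,H \right)} = 7 \left(H - H\right) = 7 \cdot 0 = 0$)
$3 w{\left(24,8 \right)} = 3 \cdot 0 = 0$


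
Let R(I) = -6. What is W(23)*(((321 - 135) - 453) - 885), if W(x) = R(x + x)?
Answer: 6912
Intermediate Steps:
W(x) = -6
W(23)*(((321 - 135) - 453) - 885) = -6*(((321 - 135) - 453) - 885) = -6*((186 - 453) - 885) = -6*(-267 - 885) = -6*(-1152) = 6912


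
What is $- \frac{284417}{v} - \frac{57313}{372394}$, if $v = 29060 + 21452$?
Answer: $- \frac{1566651}{270832} \approx -5.7846$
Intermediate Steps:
$v = 50512$
$- \frac{284417}{v} - \frac{57313}{372394} = - \frac{284417}{50512} - \frac{57313}{372394} = \left(-284417\right) \frac{1}{50512} - \frac{57313}{372394} = - \frac{991}{176} - \frac{57313}{372394} = - \frac{1566651}{270832}$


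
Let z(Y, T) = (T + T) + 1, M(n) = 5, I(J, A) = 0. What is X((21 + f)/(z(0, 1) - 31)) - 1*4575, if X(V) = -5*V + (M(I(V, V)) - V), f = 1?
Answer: -31957/7 ≈ -4565.3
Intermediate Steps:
z(Y, T) = 1 + 2*T (z(Y, T) = 2*T + 1 = 1 + 2*T)
X(V) = 5 - 6*V (X(V) = -5*V + (5 - V) = 5 - 6*V)
X((21 + f)/(z(0, 1) - 31)) - 1*4575 = (5 - 6*(21 + 1)/((1 + 2*1) - 31)) - 1*4575 = (5 - 132/((1 + 2) - 31)) - 4575 = (5 - 132/(3 - 31)) - 4575 = (5 - 132/(-28)) - 4575 = (5 - 132*(-1)/28) - 4575 = (5 - 6*(-11/14)) - 4575 = (5 + 33/7) - 4575 = 68/7 - 4575 = -31957/7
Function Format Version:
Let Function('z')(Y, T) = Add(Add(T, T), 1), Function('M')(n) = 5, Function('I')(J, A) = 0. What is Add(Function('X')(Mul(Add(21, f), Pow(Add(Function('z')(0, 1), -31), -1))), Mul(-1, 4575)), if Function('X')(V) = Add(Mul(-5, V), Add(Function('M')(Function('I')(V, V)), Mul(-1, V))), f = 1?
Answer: Rational(-31957, 7) ≈ -4565.3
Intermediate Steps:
Function('z')(Y, T) = Add(1, Mul(2, T)) (Function('z')(Y, T) = Add(Mul(2, T), 1) = Add(1, Mul(2, T)))
Function('X')(V) = Add(5, Mul(-6, V)) (Function('X')(V) = Add(Mul(-5, V), Add(5, Mul(-1, V))) = Add(5, Mul(-6, V)))
Add(Function('X')(Mul(Add(21, f), Pow(Add(Function('z')(0, 1), -31), -1))), Mul(-1, 4575)) = Add(Add(5, Mul(-6, Mul(Add(21, 1), Pow(Add(Add(1, Mul(2, 1)), -31), -1)))), Mul(-1, 4575)) = Add(Add(5, Mul(-6, Mul(22, Pow(Add(Add(1, 2), -31), -1)))), -4575) = Add(Add(5, Mul(-6, Mul(22, Pow(Add(3, -31), -1)))), -4575) = Add(Add(5, Mul(-6, Mul(22, Pow(-28, -1)))), -4575) = Add(Add(5, Mul(-6, Mul(22, Rational(-1, 28)))), -4575) = Add(Add(5, Mul(-6, Rational(-11, 14))), -4575) = Add(Add(5, Rational(33, 7)), -4575) = Add(Rational(68, 7), -4575) = Rational(-31957, 7)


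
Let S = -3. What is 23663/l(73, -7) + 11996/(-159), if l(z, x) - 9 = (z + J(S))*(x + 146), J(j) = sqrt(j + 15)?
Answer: -299081762753/4090771239 - 3289157*sqrt(3)/51456242 ≈ -73.222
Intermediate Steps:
J(j) = sqrt(15 + j)
l(z, x) = 9 + (146 + x)*(z + 2*sqrt(3)) (l(z, x) = 9 + (z + sqrt(15 - 3))*(x + 146) = 9 + (z + sqrt(12))*(146 + x) = 9 + (z + 2*sqrt(3))*(146 + x) = 9 + (146 + x)*(z + 2*sqrt(3)))
23663/l(73, -7) + 11996/(-159) = 23663/(9 + 146*73 + 292*sqrt(3) - 7*73 + 2*(-7)*sqrt(3)) + 11996/(-159) = 23663/(9 + 10658 + 292*sqrt(3) - 511 - 14*sqrt(3)) + 11996*(-1/159) = 23663/(10156 + 278*sqrt(3)) - 11996/159 = -11996/159 + 23663/(10156 + 278*sqrt(3))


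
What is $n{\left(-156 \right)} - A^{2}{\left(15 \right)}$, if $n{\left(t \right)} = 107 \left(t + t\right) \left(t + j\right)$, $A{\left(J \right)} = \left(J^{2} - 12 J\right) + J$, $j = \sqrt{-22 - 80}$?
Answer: $5204304 - 33384 i \sqrt{102} \approx 5.2043 \cdot 10^{6} - 3.3716 \cdot 10^{5} i$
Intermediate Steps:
$j = i \sqrt{102}$ ($j = \sqrt{-102} = i \sqrt{102} \approx 10.1 i$)
$A{\left(J \right)} = J^{2} - 11 J$
$n{\left(t \right)} = 214 t \left(t + i \sqrt{102}\right)$ ($n{\left(t \right)} = 107 \left(t + t\right) \left(t + i \sqrt{102}\right) = 107 \cdot 2 t \left(t + i \sqrt{102}\right) = 214 t \left(t + i \sqrt{102}\right)$)
$n{\left(-156 \right)} - A^{2}{\left(15 \right)} = 214 \left(-156\right) \left(-156 + i \sqrt{102}\right) - \left(15 \left(-11 + 15\right)\right)^{2} = \left(5207904 - 33384 i \sqrt{102}\right) - \left(15 \cdot 4\right)^{2} = \left(5207904 - 33384 i \sqrt{102}\right) - 60^{2} = \left(5207904 - 33384 i \sqrt{102}\right) - 3600 = 5204304 - 33384 i \sqrt{102}$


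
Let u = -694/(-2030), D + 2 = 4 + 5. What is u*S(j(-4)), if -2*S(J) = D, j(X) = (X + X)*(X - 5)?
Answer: -347/290 ≈ -1.1966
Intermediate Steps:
j(X) = 2*X*(-5 + X) (j(X) = (2*X)*(-5 + X) = 2*X*(-5 + X))
D = 7 (D = -2 + (4 + 5) = -2 + 9 = 7)
u = 347/1015 (u = -694*(-1/2030) = 347/1015 ≈ 0.34187)
S(J) = -7/2 (S(J) = -½*7 = -7/2)
u*S(j(-4)) = (347/1015)*(-7/2) = -347/290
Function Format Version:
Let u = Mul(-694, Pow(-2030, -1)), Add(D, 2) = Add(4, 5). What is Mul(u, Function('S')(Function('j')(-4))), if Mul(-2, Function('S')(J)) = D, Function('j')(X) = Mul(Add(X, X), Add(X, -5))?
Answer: Rational(-347, 290) ≈ -1.1966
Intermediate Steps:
Function('j')(X) = Mul(2, X, Add(-5, X)) (Function('j')(X) = Mul(Mul(2, X), Add(-5, X)) = Mul(2, X, Add(-5, X)))
D = 7 (D = Add(-2, Add(4, 5)) = Add(-2, 9) = 7)
u = Rational(347, 1015) (u = Mul(-694, Rational(-1, 2030)) = Rational(347, 1015) ≈ 0.34187)
Function('S')(J) = Rational(-7, 2) (Function('S')(J) = Mul(Rational(-1, 2), 7) = Rational(-7, 2))
Mul(u, Function('S')(Function('j')(-4))) = Mul(Rational(347, 1015), Rational(-7, 2)) = Rational(-347, 290)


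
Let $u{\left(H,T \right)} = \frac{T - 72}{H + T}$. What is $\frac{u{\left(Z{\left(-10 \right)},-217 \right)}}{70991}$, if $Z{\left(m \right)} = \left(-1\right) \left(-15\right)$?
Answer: $\frac{289}{14340182} \approx 2.0153 \cdot 10^{-5}$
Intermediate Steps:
$Z{\left(m \right)} = 15$
$u{\left(H,T \right)} = \frac{-72 + T}{H + T}$
$\frac{u{\left(Z{\left(-10 \right)},-217 \right)}}{70991} = \frac{\frac{1}{15 - 217} \left(-72 - 217\right)}{70991} = \frac{1}{-202} \left(-289\right) \frac{1}{70991} = \left(- \frac{1}{202}\right) \left(-289\right) \frac{1}{70991} = \frac{289}{202} \cdot \frac{1}{70991} = \frac{289}{14340182}$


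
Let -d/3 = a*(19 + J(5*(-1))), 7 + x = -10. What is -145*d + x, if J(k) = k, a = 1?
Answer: 6073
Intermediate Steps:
x = -17 (x = -7 - 10 = -17)
d = -42 (d = -3*(19 + 5*(-1)) = -3*(19 - 5) = -3*14 = -42)
-145*d + x = -145*(-42) - 17 = 6090 - 17 = 6073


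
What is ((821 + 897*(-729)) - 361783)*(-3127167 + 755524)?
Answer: 2406921189625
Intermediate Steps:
((821 + 897*(-729)) - 361783)*(-3127167 + 755524) = ((821 - 653913) - 361783)*(-2371643) = (-653092 - 361783)*(-2371643) = -1014875*(-2371643) = 2406921189625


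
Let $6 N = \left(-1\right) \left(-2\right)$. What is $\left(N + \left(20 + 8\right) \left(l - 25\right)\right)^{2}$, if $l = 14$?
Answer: $\frac{851929}{9} \approx 94659.0$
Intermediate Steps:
$N = \frac{1}{3}$ ($N = \frac{\left(-1\right) \left(-2\right)}{6} = \frac{1}{6} \cdot 2 = \frac{1}{3} \approx 0.33333$)
$\left(N + \left(20 + 8\right) \left(l - 25\right)\right)^{2} = \left(\frac{1}{3} + \left(20 + 8\right) \left(14 - 25\right)\right)^{2} = \left(\frac{1}{3} + 28 \left(-11\right)\right)^{2} = \left(\frac{1}{3} - 308\right)^{2} = \left(- \frac{923}{3}\right)^{2} = \frac{851929}{9}$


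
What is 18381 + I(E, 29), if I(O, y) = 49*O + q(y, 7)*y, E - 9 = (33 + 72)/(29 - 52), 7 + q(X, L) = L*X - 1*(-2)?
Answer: 559827/23 ≈ 24340.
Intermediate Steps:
q(X, L) = -5 + L*X (q(X, L) = -7 + (L*X - 1*(-2)) = -7 + (L*X + 2) = -7 + (2 + L*X) = -5 + L*X)
E = 102/23 (E = 9 + (33 + 72)/(29 - 52) = 9 + 105/(-23) = 9 + 105*(-1/23) = 9 - 105/23 = 102/23 ≈ 4.4348)
I(O, y) = 49*O + y*(-5 + 7*y) (I(O, y) = 49*O + (-5 + 7*y)*y = 49*O + y*(-5 + 7*y))
18381 + I(E, 29) = 18381 + (49*(102/23) + 29*(-5 + 7*29)) = 18381 + (4998/23 + 29*(-5 + 203)) = 18381 + (4998/23 + 29*198) = 18381 + (4998/23 + 5742) = 18381 + 137064/23 = 559827/23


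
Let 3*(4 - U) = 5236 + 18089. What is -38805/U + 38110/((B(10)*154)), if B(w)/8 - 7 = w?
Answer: 554442365/81377912 ≈ 6.8132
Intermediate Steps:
U = -7771 (U = 4 - (5236 + 18089)/3 = 4 - 1/3*23325 = 4 - 7775 = -7771)
B(w) = 56 + 8*w
-38805/U + 38110/((B(10)*154)) = -38805/(-7771) + 38110/(((56 + 8*10)*154)) = -38805*(-1/7771) + 38110/(((56 + 80)*154)) = 38805/7771 + 38110/((136*154)) = 38805/7771 + 38110/20944 = 38805/7771 + 38110*(1/20944) = 38805/7771 + 19055/10472 = 554442365/81377912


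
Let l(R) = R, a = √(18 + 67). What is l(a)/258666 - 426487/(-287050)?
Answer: 426487/287050 + √85/258666 ≈ 1.4858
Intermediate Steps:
a = √85 ≈ 9.2195
l(a)/258666 - 426487/(-287050) = √85/258666 - 426487/(-287050) = √85*(1/258666) - 426487*(-1/287050) = √85/258666 + 426487/287050 = 426487/287050 + √85/258666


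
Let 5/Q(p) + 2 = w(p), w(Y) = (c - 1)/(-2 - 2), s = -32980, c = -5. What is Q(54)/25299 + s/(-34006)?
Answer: 417010480/430158897 ≈ 0.96943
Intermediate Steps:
w(Y) = 3/2 (w(Y) = (-5 - 1)/(-2 - 2) = -6/(-4) = -6*(-¼) = 3/2)
Q(p) = -10 (Q(p) = 5/(-2 + 3/2) = 5/(-½) = 5*(-2) = -10)
Q(54)/25299 + s/(-34006) = -10/25299 - 32980/(-34006) = -10*1/25299 - 32980*(-1/34006) = -10/25299 + 16490/17003 = 417010480/430158897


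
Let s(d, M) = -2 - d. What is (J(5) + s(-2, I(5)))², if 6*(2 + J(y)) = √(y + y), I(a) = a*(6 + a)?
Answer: (12 - √10)²/36 ≈ 2.1696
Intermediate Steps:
J(y) = -2 + √2*√y/6 (J(y) = -2 + √(y + y)/6 = -2 + √(2*y)/6 = -2 + (√2*√y)/6 = -2 + √2*√y/6)
(J(5) + s(-2, I(5)))² = ((-2 + √2*√5/6) + (-2 - 1*(-2)))² = ((-2 + √10/6) + (-2 + 2))² = ((-2 + √10/6) + 0)² = (-2 + √10/6)²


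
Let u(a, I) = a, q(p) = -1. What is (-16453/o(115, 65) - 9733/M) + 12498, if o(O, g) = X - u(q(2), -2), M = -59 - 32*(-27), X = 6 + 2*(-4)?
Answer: 23295822/805 ≈ 28939.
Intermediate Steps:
X = -2 (X = 6 - 8 = -2)
M = 805 (M = -59 + 864 = 805)
o(O, g) = -1 (o(O, g) = -2 - 1*(-1) = -2 + 1 = -1)
(-16453/o(115, 65) - 9733/M) + 12498 = (-16453/(-1) - 9733/805) + 12498 = (-16453*(-1) - 9733*1/805) + 12498 = (16453 - 9733/805) + 12498 = 13234932/805 + 12498 = 23295822/805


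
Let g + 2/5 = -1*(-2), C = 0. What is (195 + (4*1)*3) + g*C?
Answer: 207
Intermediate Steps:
g = 8/5 (g = -⅖ - 1*(-2) = -⅖ + 2 = 8/5 ≈ 1.6000)
(195 + (4*1)*3) + g*C = (195 + (4*1)*3) + (8/5)*0 = (195 + 4*3) + 0 = (195 + 12) + 0 = 207 + 0 = 207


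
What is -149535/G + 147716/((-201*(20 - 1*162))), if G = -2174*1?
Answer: 2294581277/31025154 ≈ 73.959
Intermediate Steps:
G = -2174
-149535/G + 147716/((-201*(20 - 1*162))) = -149535/(-2174) + 147716/((-201*(20 - 1*162))) = -149535*(-1/2174) + 147716/((-201*(20 - 162))) = 149535/2174 + 147716/((-201*(-142))) = 149535/2174 + 147716/28542 = 149535/2174 + 147716*(1/28542) = 149535/2174 + 73858/14271 = 2294581277/31025154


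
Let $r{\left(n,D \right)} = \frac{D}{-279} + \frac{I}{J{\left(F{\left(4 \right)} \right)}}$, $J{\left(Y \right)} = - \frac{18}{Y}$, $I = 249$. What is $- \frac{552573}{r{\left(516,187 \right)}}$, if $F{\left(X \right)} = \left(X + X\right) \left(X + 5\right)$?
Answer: $\frac{154167867}{278071} \approx 554.42$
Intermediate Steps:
$F{\left(X \right)} = 2 X \left(5 + X\right)$
$r{\left(n,D \right)} = -996 - \frac{D}{279}$ ($r{\left(n,D \right)} = \frac{D}{-279} + \frac{249}{\left(-18\right) \frac{1}{2 \cdot 4 \left(5 + 4\right)}} = D \left(- \frac{1}{279}\right) + \frac{249}{\left(-18\right) \frac{1}{2 \cdot 4 \cdot 9}} = - \frac{D}{279} + \frac{249}{\left(-18\right) \frac{1}{72}} = - \frac{D}{279} + \frac{249}{- \frac{1}{4}} = - \frac{D}{279} + 249 \left(-4\right) = - \frac{D}{279} - 996 = -996 - \frac{D}{279}$)
$- \frac{552573}{r{\left(516,187 \right)}} = - \frac{552573}{-996 - \frac{187}{279}} = - \frac{552573}{- \frac{278071}{279}} = \left(-552573\right) \left(- \frac{279}{278071}\right) = \frac{154167867}{278071}$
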